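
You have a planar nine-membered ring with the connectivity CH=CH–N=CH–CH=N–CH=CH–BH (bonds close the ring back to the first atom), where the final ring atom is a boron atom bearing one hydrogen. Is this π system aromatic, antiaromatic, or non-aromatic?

Antiaromatic

The p orbitals form a continuous loop: the double-bond atoms are sp², each contributing one p electron; each sp² =N– keeps its lone pair in-plane and puts one electron into the π system; the boron has an empty p orbital. The ring is fully conjugated.
Tallying contributions gives 4 × 2 = 8 from the double-bond units + 0 from the BH atom = 8.
A 4n π count (8, n = 2) in a planar conjugated ring means antiaromatic.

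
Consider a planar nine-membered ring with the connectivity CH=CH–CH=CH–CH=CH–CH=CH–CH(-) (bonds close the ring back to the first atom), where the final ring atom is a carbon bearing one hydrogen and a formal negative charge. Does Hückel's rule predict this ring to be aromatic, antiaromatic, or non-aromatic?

All ring atoms are sp² and supply a p orbital to the ring (each doubly-bonded ring atom is sp² with one p-orbital electron; the carbanion's lone pair occupies the p orbital); the conjugation is uninterrupted.
π-electron count: 4 × 2 = 8 from the double-bond units + 2 from the CH(-) atom = 10.
10 = 4(2) + 2, which satisfies Hückel's 4n+2 rule.

Aromatic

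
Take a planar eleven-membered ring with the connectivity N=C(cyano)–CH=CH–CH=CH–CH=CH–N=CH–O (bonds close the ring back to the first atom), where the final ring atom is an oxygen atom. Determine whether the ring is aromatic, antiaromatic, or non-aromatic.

Antiaromatic

All ring atoms are sp² and supply a p orbital to the ring (each doubly-bonded ring atom is sp² with one p-orbital electron; each sp² =N– keeps its lone pair in-plane and puts one electron into the π system; the oxygen donates one lone pair from its p orbital); the conjugation is uninterrupted.
Counting π electrons: 5 × 2 = 10 from the double-bond units + 2 from the O atom = 12.
With 12 = 4·3 π electrons, Hückel's rule classifies the planar ring as antiaromatic.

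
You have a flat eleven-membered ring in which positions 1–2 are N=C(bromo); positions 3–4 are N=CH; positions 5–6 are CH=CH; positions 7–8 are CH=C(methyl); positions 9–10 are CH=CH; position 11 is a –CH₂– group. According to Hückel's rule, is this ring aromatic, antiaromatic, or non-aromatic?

Because the tetrahedral CH₂ carbon is sp³ and has no p orbital in the ring π system at the CH2 position, the π system cannot extend all the way around the ring.
Hückel's rule only applies to fully conjugated rings, so this one is simply non-aromatic.

Non-aromatic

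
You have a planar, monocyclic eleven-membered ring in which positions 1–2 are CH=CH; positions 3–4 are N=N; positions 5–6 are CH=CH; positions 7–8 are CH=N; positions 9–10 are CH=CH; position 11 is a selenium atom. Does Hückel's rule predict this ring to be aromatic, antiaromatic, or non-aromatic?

Every ring atom contributes a p orbital perpendicular to the ring (the double-bond atoms are sp², each contributing one p electron; each =N– nitrogen is pyridine-type (lone pair in the sp² plane, one electron in the p orbital); the selenium donates one lone pair from its p orbital), so the π system is cyclic and fully conjugated.
Counting π electrons: 5 × 2 = 10 from the double-bond units + 2 from the Se atom = 12.
A 4n π count (12, n = 3) in a planar conjugated ring means antiaromatic.

Antiaromatic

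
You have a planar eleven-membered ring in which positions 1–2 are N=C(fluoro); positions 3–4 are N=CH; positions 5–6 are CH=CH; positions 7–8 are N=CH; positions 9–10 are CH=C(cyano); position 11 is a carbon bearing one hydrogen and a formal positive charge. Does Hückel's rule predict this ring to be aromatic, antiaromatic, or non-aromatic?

Every ring atom contributes a p orbital perpendicular to the ring (the double-bond atoms are sp², each contributing one p electron; the doubly-bonded nitrogens are pyridine-type — their lone pairs lie in the ring plane, leaving one electron in the p orbital; the carbocation has an empty p orbital), so the π system is cyclic and fully conjugated.
Adding the contributions, 5 × 2 = 10 from the double-bond units + 0 from the CH(+) atom = 10.
That gives a 4n+2 count (10, n = 2).

Aromatic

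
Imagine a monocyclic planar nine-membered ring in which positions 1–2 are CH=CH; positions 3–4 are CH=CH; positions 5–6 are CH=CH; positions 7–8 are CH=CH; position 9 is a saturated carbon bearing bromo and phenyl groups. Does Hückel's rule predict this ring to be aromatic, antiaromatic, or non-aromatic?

Because that saturated carbon is sp³ and has no p orbital in the ring π system at the C(bromo)(phenyl) position, the π system cannot extend all the way around the ring.
Broken conjugation rules out both aromaticity and antiaromaticity.

Non-aromatic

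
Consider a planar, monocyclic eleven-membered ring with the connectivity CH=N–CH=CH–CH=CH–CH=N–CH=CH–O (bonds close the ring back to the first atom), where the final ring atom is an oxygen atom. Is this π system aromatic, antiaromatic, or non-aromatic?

Antiaromatic

Every ring atom contributes a p orbital perpendicular to the ring (every atom in a ring double bond is sp² and brings one electron to the p orbital; each =N– nitrogen is pyridine-type (lone pair in the sp² plane, one electron in the p orbital); the oxygen donates one lone pair from its p orbital), so the π system is cyclic and fully conjugated.
π-electron count: 5 × 2 = 10 from the double-bond units + 2 from the O atom = 12.
12 is a 4n count (n = 3), so the planar conjugated ring is antiaromatic.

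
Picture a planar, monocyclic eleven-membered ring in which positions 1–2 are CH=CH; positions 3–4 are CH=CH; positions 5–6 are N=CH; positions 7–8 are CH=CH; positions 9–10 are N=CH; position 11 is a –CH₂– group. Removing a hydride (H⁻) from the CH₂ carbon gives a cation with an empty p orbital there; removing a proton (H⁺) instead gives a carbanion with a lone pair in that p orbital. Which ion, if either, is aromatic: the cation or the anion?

In both ions every ring atom is sp² and contributes a p orbital, so both rings are fully conjugated.
Cation: 5 × 2 + 0 = 10 π electrons → 4(2)+2, aromatic.
Anion: 5 × 2 + 2 = 12 π electrons → 4(3), antiaromatic.

The cation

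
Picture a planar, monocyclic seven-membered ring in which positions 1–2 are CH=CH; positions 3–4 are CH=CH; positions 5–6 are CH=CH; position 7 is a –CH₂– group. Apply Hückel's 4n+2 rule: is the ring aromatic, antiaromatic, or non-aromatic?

The CH2 position has four σ bonds — the tetrahedral CH₂ carbon is sp³ and has no p orbital in the ring π system — so the cyclic conjugation is interrupted.
Hückel's rule only applies to fully conjugated rings, so this one is simply non-aromatic.

Non-aromatic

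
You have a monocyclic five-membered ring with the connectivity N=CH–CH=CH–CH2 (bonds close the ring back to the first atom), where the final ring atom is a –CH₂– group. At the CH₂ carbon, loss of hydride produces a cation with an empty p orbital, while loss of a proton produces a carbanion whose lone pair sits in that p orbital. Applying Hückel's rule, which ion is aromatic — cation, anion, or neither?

In both ions every ring atom is sp² and contributes a p orbital, so both rings are fully conjugated.
Cation: 2 × 2 + 0 = 4 π electrons → 4(1), antiaromatic.
Anion: 2 × 2 + 2 = 6 π electrons → 4(1)+2, aromatic.

The anion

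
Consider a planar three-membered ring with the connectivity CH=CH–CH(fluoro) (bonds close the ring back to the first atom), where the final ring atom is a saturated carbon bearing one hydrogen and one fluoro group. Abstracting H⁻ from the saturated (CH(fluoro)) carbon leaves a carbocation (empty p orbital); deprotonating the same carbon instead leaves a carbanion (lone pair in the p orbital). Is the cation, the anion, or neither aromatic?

Both ions have a continuous loop of p orbitals — each ring atom is sp².
Cation: 1 × 2 + 0 = 2 π electrons → 4(0)+2, aromatic.
Anion: 1 × 2 + 2 = 4 π electrons → 4(1), antiaromatic.

The cation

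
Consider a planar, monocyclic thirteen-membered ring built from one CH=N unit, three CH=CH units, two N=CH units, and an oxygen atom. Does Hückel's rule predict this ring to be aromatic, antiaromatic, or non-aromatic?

Aromatic

Check conjugation: each doubly-bonded ring atom is sp² with one p-orbital electron; each =N– nitrogen is pyridine-type (lone pair in the sp² plane, one electron in the p orbital); the oxygen donates one lone pair from its p orbital — every position has a p orbital, so the cyclic π system is continuous.
Tallying contributions gives 6 × 2 = 12 from the double-bond units + 2 from the O atom = 14.
That gives a 4n+2 count (14, n = 3).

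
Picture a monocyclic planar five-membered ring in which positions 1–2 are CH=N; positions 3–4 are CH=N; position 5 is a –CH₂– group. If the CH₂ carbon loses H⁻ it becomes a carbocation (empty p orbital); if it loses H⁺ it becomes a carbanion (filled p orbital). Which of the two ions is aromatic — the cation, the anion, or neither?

The anion

Once that carbon is sp², every ring atom has a p orbital and both ions are fully conjugated.
Cation: 2 × 2 + 0 = 4 π electrons → 4(1), antiaromatic.
Anion: 2 × 2 + 2 = 6 π electrons → 4(1)+2, aromatic.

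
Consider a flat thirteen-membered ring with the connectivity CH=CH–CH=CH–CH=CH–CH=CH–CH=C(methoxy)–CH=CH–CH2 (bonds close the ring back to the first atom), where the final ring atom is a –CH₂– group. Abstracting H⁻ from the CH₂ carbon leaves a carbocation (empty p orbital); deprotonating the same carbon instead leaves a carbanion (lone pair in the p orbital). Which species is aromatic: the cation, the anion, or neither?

In either ion the ring is fully conjugated: every atom, including the new sp² carbon, supplies a p orbital.
Cation: 6 × 2 + 0 = 12 π electrons → 4(3), antiaromatic.
Anion: 6 × 2 + 2 = 14 π electrons → 4(3)+2, aromatic.

The anion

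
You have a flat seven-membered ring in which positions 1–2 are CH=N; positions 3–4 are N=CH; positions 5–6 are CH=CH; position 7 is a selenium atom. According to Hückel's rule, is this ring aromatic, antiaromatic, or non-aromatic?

Every ring atom contributes a p orbital perpendicular to the ring (each doubly-bonded ring atom is sp² with one p-orbital electron; the doubly-bonded nitrogens are pyridine-type — their lone pairs lie in the ring plane, leaving one electron in the p orbital; the selenium donates one lone pair from its p orbital), so the π system is cyclic and fully conjugated.
Counting π electrons: 3 × 2 = 6 from the double-bond units + 2 from the Se atom = 8.
A 4n π count (8, n = 2) in a planar conjugated ring means antiaromatic.

Antiaromatic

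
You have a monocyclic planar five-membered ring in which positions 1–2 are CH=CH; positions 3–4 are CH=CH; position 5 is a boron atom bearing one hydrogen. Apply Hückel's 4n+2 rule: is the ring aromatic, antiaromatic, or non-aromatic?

All ring atoms are sp² and supply a p orbital to the ring (each doubly-bonded ring atom is sp² with one p-orbital electron; the boron has an empty p orbital); the conjugation is uninterrupted.
Counting π electrons: 2 × 2 = 4 from the double-bond units + 0 from the BH atom = 4.
With 4 = 4·1 π electrons, Hückel's rule classifies the planar ring as antiaromatic.
(This ring is borole.)

Antiaromatic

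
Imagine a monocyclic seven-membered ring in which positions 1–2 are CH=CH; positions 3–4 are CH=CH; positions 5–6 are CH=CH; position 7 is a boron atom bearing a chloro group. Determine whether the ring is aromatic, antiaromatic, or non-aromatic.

Aromatic

The p orbitals form a continuous loop: each doubly-bonded ring atom is sp² with one p-orbital electron; the boron has an empty p orbital. The ring is fully conjugated.
Adding the contributions, 3 × 2 = 6 from the double-bond units + 0 from the B(chloro) atom = 6.
Since 6 = 4·1 + 2, the ring meets the 4n+2 criterion.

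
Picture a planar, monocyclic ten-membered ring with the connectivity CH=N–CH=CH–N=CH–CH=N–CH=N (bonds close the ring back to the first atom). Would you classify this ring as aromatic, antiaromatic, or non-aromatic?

Aromatic

The p orbitals form a continuous loop: each doubly-bonded ring atom is sp² with one p-orbital electron; the doubly-bonded nitrogens are pyridine-type — their lone pairs lie in the ring plane, leaving one electron in the p orbital. The ring is fully conjugated.
π-electron count: 5 × 2 = 10 from the 5 double-bond units.
10 = 4(2) + 2, which satisfies Hückel's 4n+2 rule.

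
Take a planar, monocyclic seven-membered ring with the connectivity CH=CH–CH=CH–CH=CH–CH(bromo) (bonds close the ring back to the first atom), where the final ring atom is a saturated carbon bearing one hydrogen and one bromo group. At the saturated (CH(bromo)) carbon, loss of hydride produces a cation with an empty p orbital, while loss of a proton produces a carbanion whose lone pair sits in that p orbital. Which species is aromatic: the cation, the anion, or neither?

In both ions every ring atom is sp² and contributes a p orbital, so both rings are fully conjugated.
Cation: 3 × 2 + 0 = 6 π electrons → 4(1)+2, aromatic.
Anion: 3 × 2 + 2 = 8 π electrons → 4(2), antiaromatic.

The cation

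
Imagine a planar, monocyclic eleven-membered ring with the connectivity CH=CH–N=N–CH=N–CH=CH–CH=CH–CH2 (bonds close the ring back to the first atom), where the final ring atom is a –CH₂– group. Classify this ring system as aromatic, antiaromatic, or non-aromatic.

Non-aromatic

The CH2 position has four σ bonds — the tetrahedral CH₂ carbon is sp³ and has no p orbital in the ring π system — so the cyclic conjugation is interrupted.
Broken conjugation rules out both aromaticity and antiaromaticity.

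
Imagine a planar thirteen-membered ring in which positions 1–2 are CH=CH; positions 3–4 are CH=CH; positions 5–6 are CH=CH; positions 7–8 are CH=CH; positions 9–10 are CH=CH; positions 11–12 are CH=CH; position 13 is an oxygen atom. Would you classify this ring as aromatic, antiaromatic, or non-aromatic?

Aromatic

Check conjugation: the double-bond atoms are sp², each contributing one p electron; the oxygen donates one lone pair from its p orbital — every position has a p orbital, so the cyclic π system is continuous.
Adding the contributions, 6 × 2 = 12 from the double-bond units + 2 from the O atom = 14.
With 14 π electrons (n = 3), the Hückel 4n+2 condition holds.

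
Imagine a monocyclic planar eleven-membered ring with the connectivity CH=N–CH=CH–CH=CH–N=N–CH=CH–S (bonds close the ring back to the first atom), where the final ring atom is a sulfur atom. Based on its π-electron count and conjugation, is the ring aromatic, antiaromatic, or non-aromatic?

All ring atoms are sp² and supply a p orbital to the ring (every atom in a ring double bond is sp² and brings one electron to the p orbital; each sp² =N– keeps its lone pair in-plane and puts one electron into the π system; the sulfur donates one lone pair from its p orbital); the conjugation is uninterrupted.
Counting π electrons: 5 × 2 = 10 from the double-bond units + 2 from the S atom = 12.
With 12 = 4·3 π electrons, Hückel's rule classifies the planar ring as antiaromatic.

Antiaromatic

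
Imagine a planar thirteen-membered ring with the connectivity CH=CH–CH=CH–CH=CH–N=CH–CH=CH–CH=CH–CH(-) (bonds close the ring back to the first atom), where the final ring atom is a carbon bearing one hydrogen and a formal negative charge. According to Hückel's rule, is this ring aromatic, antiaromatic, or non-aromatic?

Aromatic

Every ring atom contributes a p orbital perpendicular to the ring (the double-bond atoms are sp², each contributing one p electron; each sp² =N– keeps its lone pair in-plane and puts one electron into the π system; the carbanion's lone pair occupies the p orbital), so the π system is cyclic and fully conjugated.
Tallying contributions gives 6 × 2 = 12 from the double-bond units + 2 from the CH(-) atom = 14.
With 14 π electrons (n = 3), the Hückel 4n+2 condition holds.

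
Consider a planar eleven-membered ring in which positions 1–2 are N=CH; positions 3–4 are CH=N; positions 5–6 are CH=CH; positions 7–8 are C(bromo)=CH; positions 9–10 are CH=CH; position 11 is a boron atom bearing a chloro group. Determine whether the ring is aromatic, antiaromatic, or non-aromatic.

Aromatic

The p orbitals form a continuous loop: each doubly-bonded ring atom is sp² with one p-orbital electron; the doubly-bonded nitrogens are pyridine-type — their lone pairs lie in the ring plane, leaving one electron in the p orbital; the boron has an empty p orbital. The ring is fully conjugated.
Counting π electrons: 5 × 2 = 10 from the double-bond units + 0 from the B(chloro) atom = 10.
Since 10 = 4·2 + 2, the ring meets the 4n+2 criterion.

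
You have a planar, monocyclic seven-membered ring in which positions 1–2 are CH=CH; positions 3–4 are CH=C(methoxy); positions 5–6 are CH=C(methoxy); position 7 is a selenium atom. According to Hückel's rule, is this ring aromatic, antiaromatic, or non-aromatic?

Antiaromatic

Check conjugation: the double-bond atoms are sp², each contributing one p electron; the selenium donates one lone pair from its p orbital — every position has a p orbital, so the cyclic π system is continuous.
π-electron count: 3 × 2 = 6 from the double-bond units + 2 from the Se atom = 8.
8 is a 4n count (n = 2), so the planar conjugated ring is antiaromatic.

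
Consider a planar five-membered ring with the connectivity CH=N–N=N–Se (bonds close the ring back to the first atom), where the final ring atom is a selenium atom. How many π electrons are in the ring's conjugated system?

6

Every ring atom contributes a p orbital perpendicular to the ring (the double-bond atoms are sp², each contributing one p electron; each sp² =N– keeps its lone pair in-plane and puts one electron into the π system; the selenium donates one lone pair from its p orbital), so the π system is cyclic and fully conjugated.
Counting π electrons: 2 × 2 = 4 from the double-bond units + 2 from the Se atom = 6.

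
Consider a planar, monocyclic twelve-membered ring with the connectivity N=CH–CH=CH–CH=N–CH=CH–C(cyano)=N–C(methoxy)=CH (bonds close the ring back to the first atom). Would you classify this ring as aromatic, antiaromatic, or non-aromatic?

Check conjugation: every atom in a ring double bond is sp² and brings one electron to the p orbital; the doubly-bonded nitrogens are pyridine-type — their lone pairs lie in the ring plane, leaving one electron in the p orbital — every position has a p orbital, so the cyclic π system is continuous.
Tallying contributions gives 6 × 2 = 12 from the 6 double-bond units.
A 4n π count (12, n = 3) in a planar conjugated ring means antiaromatic.

Antiaromatic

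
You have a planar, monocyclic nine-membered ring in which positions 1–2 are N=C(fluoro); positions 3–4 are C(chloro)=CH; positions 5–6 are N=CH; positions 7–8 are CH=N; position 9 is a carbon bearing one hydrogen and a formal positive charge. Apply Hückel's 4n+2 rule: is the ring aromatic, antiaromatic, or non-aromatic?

Antiaromatic

Check conjugation: every atom in a ring double bond is sp² and brings one electron to the p orbital; each sp² =N– keeps its lone pair in-plane and puts one electron into the π system; the carbocation has an empty p orbital — every position has a p orbital, so the cyclic π system is continuous.
Tallying contributions gives 4 × 2 = 8 from the double-bond units + 0 from the CH(+) atom = 8.
8 = 4(2); a planar, fully conjugated 4n system is antiaromatic.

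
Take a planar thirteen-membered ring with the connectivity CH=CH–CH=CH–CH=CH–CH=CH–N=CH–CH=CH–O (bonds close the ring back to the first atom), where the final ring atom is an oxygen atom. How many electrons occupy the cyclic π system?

All ring atoms are sp² and supply a p orbital to the ring (each doubly-bonded ring atom is sp² with one p-orbital electron; each sp² =N– keeps its lone pair in-plane and puts one electron into the π system; the oxygen donates one lone pair from its p orbital); the conjugation is uninterrupted.
π-electron count: 6 × 2 = 12 from the double-bond units + 2 from the O atom = 14.

14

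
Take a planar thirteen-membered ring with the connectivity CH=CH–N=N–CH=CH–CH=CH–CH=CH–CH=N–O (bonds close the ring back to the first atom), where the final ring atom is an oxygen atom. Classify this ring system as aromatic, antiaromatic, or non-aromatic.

Aromatic

All ring atoms are sp² and supply a p orbital to the ring (every atom in a ring double bond is sp² and brings one electron to the p orbital; the doubly-bonded nitrogens are pyridine-type — their lone pairs lie in the ring plane, leaving one electron in the p orbital; the oxygen donates one lone pair from its p orbital); the conjugation is uninterrupted.
Counting π electrons: 6 × 2 = 12 from the double-bond units + 2 from the O atom = 14.
Since 14 = 4·3 + 2, the ring meets the 4n+2 criterion.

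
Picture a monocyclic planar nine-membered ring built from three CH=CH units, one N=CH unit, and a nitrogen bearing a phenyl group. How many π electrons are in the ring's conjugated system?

10

Every ring atom contributes a p orbital perpendicular to the ring (every atom in a ring double bond is sp² and brings one electron to the p orbital; the doubly-bonded nitrogens are pyridine-type — their lone pairs lie in the ring plane, leaving one electron in the p orbital; the pyrrole-type nitrogen donates its lone pair from the p orbital), so the π system is cyclic and fully conjugated.
Tallying contributions gives 4 × 2 = 8 from the double-bond units + 2 from the N(phenyl) atom = 10.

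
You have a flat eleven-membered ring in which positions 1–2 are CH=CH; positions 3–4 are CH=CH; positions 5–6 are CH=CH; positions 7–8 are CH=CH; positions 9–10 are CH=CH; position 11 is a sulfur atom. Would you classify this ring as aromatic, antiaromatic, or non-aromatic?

Antiaromatic

All ring atoms are sp² and supply a p orbital to the ring (the double-bond atoms are sp², each contributing one p electron; the sulfur donates one lone pair from its p orbital); the conjugation is uninterrupted.
Adding the contributions, 5 × 2 = 10 from the double-bond units + 2 from the S atom = 12.
12 = 4(3); a planar, fully conjugated 4n system is antiaromatic.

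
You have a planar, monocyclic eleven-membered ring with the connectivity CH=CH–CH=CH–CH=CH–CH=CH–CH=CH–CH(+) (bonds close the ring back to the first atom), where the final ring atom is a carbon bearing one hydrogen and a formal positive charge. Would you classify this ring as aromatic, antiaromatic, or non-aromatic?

The p orbitals form a continuous loop: every atom in a ring double bond is sp² and brings one electron to the p orbital; the carbocation has an empty p orbital. The ring is fully conjugated.
Tallying contributions gives 5 × 2 = 10 from the double-bond units + 0 from the CH(+) atom = 10.
10 = 4(2) + 2, which satisfies Hückel's 4n+2 rule.

Aromatic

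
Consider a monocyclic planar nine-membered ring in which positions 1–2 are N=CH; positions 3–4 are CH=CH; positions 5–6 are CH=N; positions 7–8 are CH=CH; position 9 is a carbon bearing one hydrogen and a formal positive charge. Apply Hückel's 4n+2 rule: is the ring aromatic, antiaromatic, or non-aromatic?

Antiaromatic

The p orbitals form a continuous loop: every atom in a ring double bond is sp² and brings one electron to the p orbital; the doubly-bonded nitrogens are pyridine-type — their lone pairs lie in the ring plane, leaving one electron in the p orbital; the carbocation has an empty p orbital. The ring is fully conjugated.
Tallying contributions gives 4 × 2 = 8 from the double-bond units + 0 from the CH(+) atom = 8.
With 8 = 4·2 π electrons, Hückel's rule classifies the planar ring as antiaromatic.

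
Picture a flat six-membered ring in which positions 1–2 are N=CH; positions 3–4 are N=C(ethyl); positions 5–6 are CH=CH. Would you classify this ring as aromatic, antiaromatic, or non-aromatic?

Check conjugation: every atom in a ring double bond is sp² and brings one electron to the p orbital; each sp² =N– keeps its lone pair in-plane and puts one electron into the π system — every position has a p orbital, so the cyclic π system is continuous.
Counting π electrons: 3 × 2 = 6 from the 3 double-bond units.
With 6 π electrons (n = 1), the Hückel 4n+2 condition holds.

Aromatic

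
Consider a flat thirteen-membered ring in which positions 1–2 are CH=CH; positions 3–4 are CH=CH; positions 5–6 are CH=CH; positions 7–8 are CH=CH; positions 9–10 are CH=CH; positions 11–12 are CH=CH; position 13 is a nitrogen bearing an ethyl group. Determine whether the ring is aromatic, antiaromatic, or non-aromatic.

Aromatic

The p orbitals form a continuous loop: every atom in a ring double bond is sp² and brings one electron to the p orbital; the pyrrole-type nitrogen donates its lone pair from the p orbital. The ring is fully conjugated.
π-electron count: 6 × 2 = 12 from the double-bond units + 2 from the N(ethyl) atom = 14.
With 14 π electrons (n = 3), the Hückel 4n+2 condition holds.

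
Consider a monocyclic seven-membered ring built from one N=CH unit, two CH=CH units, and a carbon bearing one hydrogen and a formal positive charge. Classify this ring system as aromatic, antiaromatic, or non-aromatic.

Check conjugation: every atom in a ring double bond is sp² and brings one electron to the p orbital; the doubly-bonded nitrogens are pyridine-type — their lone pairs lie in the ring plane, leaving one electron in the p orbital; the carbocation has an empty p orbital — every position has a p orbital, so the cyclic π system is continuous.
Adding the contributions, 3 × 2 = 6 from the double-bond units + 0 from the CH(+) atom = 6.
That gives a 4n+2 count (6, n = 1).

Aromatic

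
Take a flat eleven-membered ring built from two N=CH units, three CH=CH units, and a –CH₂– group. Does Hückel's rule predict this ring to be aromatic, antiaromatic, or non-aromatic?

Non-aromatic

The CH2 carbon is saturated: the tetrahedral CH₂ carbon is sp³ and has no p orbital in the ring π system. Conjugation is not continuous around the ring.
Without a continuous loop of overlapping p orbitals the Hückel electron count never comes into play.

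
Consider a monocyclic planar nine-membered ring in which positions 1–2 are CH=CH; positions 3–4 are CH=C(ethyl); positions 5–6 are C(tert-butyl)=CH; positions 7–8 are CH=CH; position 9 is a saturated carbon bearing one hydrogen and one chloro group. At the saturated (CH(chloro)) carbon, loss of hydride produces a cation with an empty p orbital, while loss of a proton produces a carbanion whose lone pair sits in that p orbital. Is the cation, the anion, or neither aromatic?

Both ions have a continuous loop of p orbitals — each ring atom is sp².
Cation: 4 × 2 + 0 = 8 π electrons → 4(2), antiaromatic.
Anion: 4 × 2 + 2 = 10 π electrons → 4(2)+2, aromatic.

The anion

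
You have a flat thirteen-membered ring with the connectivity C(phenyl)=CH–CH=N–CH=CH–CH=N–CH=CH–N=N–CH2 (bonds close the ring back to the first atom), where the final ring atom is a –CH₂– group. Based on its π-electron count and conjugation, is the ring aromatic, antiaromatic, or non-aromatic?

The CH2 carbon is saturated: the tetrahedral CH₂ carbon is sp³ and has no p orbital in the ring π system. Conjugation is not continuous around the ring.
A ring that is not fully conjugated cannot be aromatic or antiaromatic regardless of its π-electron count.

Non-aromatic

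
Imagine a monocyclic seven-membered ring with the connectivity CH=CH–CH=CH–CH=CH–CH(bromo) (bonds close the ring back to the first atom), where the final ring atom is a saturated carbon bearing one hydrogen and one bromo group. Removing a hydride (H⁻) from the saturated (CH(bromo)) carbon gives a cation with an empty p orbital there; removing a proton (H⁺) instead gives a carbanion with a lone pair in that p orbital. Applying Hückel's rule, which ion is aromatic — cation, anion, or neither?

Both ions have a continuous loop of p orbitals — each ring atom is sp².
Cation: 3 × 2 + 0 = 6 π electrons → 4(1)+2, aromatic.
Anion: 3 × 2 + 2 = 8 π electrons → 4(2), antiaromatic.

The cation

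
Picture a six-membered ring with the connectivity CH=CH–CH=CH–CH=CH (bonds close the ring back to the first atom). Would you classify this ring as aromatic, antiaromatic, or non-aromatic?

Aromatic

Every ring atom contributes a p orbital perpendicular to the ring (every atom in a ring double bond is sp² and brings one electron to the p orbital), so the π system is cyclic and fully conjugated.
Counting π electrons: 3 × 2 = 6 from the 3 double-bond units.
That gives a 4n+2 count (6, n = 1).
(The species described is benzene.)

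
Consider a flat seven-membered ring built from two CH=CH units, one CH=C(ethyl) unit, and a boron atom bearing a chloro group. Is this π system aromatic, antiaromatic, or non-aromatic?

Aromatic

Check conjugation: each doubly-bonded ring atom is sp² with one p-orbital electron; the boron has an empty p orbital — every position has a p orbital, so the cyclic π system is continuous.
π-electron count: 3 × 2 = 6 from the double-bond units + 0 from the B(chloro) atom = 6.
That gives a 4n+2 count (6, n = 1).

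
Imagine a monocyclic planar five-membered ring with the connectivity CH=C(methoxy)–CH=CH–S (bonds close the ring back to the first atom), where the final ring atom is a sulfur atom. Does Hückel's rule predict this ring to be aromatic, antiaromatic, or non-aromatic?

Aromatic

All ring atoms are sp² and supply a p orbital to the ring (every atom in a ring double bond is sp² and brings one electron to the p orbital; the sulfur donates one lone pair from its p orbital); the conjugation is uninterrupted.
π-electron count: 2 × 2 = 4 from the double-bond units + 2 from the S atom = 6.
With 6 π electrons (n = 1), the Hückel 4n+2 condition holds.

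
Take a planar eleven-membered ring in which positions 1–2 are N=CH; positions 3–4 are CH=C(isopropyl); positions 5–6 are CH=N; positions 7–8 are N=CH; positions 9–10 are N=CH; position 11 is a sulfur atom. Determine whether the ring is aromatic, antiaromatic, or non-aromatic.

Check conjugation: the double-bond atoms are sp², each contributing one p electron; each =N– nitrogen is pyridine-type (lone pair in the sp² plane, one electron in the p orbital); the sulfur donates one lone pair from its p orbital — every position has a p orbital, so the cyclic π system is continuous.
Tallying contributions gives 5 × 2 = 10 from the double-bond units + 2 from the S atom = 12.
A 4n π count (12, n = 3) in a planar conjugated ring means antiaromatic.

Antiaromatic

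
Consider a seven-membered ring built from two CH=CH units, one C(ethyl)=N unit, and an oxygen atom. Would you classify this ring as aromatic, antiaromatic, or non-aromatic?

Every ring atom contributes a p orbital perpendicular to the ring (every atom in a ring double bond is sp² and brings one electron to the p orbital; the doubly-bonded nitrogens are pyridine-type — their lone pairs lie in the ring plane, leaving one electron in the p orbital; the oxygen donates one lone pair from its p orbital), so the π system is cyclic and fully conjugated.
Counting π electrons: 3 × 2 = 6 from the double-bond units + 2 from the O atom = 8.
With 8 = 4·2 π electrons, Hückel's rule classifies the planar ring as antiaromatic.

Antiaromatic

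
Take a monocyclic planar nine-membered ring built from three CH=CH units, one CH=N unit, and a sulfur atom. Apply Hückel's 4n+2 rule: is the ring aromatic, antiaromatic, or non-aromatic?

Every ring atom contributes a p orbital perpendicular to the ring (every atom in a ring double bond is sp² and brings one electron to the p orbital; each sp² =N– keeps its lone pair in-plane and puts one electron into the π system; the sulfur donates one lone pair from its p orbital), so the π system is cyclic and fully conjugated.
π-electron count: 4 × 2 = 8 from the double-bond units + 2 from the S atom = 10.
With 10 π electrons (n = 2), the Hückel 4n+2 condition holds.

Aromatic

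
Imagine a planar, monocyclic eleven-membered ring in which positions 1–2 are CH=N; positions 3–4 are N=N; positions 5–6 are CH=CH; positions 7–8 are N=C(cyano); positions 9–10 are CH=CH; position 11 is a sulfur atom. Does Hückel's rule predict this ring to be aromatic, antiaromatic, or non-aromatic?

Antiaromatic

Check conjugation: the double-bond atoms are sp², each contributing one p electron; each =N– nitrogen is pyridine-type (lone pair in the sp² plane, one electron in the p orbital); the sulfur donates one lone pair from its p orbital — every position has a p orbital, so the cyclic π system is continuous.
Tallying contributions gives 5 × 2 = 10 from the double-bond units + 2 from the S atom = 12.
12 = 4(3); a planar, fully conjugated 4n system is antiaromatic.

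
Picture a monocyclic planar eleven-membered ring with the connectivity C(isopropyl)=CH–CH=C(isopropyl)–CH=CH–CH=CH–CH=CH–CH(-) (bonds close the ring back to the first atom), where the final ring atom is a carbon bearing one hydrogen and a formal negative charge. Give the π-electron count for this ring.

The p orbitals form a continuous loop: the double-bond atoms are sp², each contributing one p electron; the carbanion's lone pair occupies the p orbital. The ring is fully conjugated.
π-electron count: 5 × 2 = 10 from the double-bond units + 2 from the CH(-) atom = 12.

12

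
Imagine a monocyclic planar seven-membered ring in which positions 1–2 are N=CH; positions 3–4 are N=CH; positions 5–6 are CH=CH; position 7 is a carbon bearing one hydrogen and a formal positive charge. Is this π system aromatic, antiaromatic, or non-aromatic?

Aromatic

Check conjugation: each doubly-bonded ring atom is sp² with one p-orbital electron; the doubly-bonded nitrogens are pyridine-type — their lone pairs lie in the ring plane, leaving one electron in the p orbital; the carbocation has an empty p orbital — every position has a p orbital, so the cyclic π system is continuous.
Counting π electrons: 3 × 2 = 6 from the double-bond units + 0 from the CH(+) atom = 6.
6 = 4(1) + 2, which satisfies Hückel's 4n+2 rule.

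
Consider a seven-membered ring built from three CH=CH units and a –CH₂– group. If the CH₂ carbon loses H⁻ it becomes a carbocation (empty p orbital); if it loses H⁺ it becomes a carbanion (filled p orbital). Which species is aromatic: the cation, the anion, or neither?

Both ions have a continuous loop of p orbitals — each ring atom is sp².
Cation: 3 × 2 + 0 = 6 π electrons → 4(1)+2, aromatic.
Anion: 3 × 2 + 2 = 8 π electrons → 4(2), antiaromatic.

The cation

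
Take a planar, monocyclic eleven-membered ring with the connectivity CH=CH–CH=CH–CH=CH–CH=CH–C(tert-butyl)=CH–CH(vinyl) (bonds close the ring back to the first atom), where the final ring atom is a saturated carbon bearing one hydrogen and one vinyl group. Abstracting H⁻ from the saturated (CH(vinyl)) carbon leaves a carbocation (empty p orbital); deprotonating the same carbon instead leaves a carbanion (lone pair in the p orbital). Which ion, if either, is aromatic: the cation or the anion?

Both ions have a continuous loop of p orbitals — each ring atom is sp².
Cation: 5 × 2 + 0 = 10 π electrons → 4(2)+2, aromatic.
Anion: 5 × 2 + 2 = 12 π electrons → 4(3), antiaromatic.

The cation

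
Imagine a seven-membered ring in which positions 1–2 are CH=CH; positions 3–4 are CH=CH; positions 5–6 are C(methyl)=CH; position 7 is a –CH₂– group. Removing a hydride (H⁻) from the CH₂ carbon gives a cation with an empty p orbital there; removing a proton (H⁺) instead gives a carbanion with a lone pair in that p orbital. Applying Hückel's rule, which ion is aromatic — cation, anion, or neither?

The cation

Once that carbon is sp², every ring atom has a p orbital and both ions are fully conjugated.
Cation: 3 × 2 + 0 = 6 π electrons → 4(1)+2, aromatic.
Anion: 3 × 2 + 2 = 8 π electrons → 4(2), antiaromatic.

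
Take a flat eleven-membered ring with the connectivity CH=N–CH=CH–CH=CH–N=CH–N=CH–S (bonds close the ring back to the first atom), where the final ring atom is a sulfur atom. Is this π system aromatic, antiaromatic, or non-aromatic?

Antiaromatic

Every ring atom contributes a p orbital perpendicular to the ring (every atom in a ring double bond is sp² and brings one electron to the p orbital; the doubly-bonded nitrogens are pyridine-type — their lone pairs lie in the ring plane, leaving one electron in the p orbital; the sulfur donates one lone pair from its p orbital), so the π system is cyclic and fully conjugated.
Adding the contributions, 5 × 2 = 10 from the double-bond units + 2 from the S atom = 12.
A 4n π count (12, n = 3) in a planar conjugated ring means antiaromatic.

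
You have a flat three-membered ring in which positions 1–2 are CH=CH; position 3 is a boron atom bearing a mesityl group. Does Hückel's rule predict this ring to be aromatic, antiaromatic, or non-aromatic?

The p orbitals form a continuous loop: every atom in a ring double bond is sp² and brings one electron to the p orbital; the boron has an empty p orbital. The ring is fully conjugated.
Counting π electrons: 1 × 2 = 2 from the double-bond unit + 0 from the B(mesityl) atom = 2.
2 = 4(0) + 2, which satisfies Hückel's 4n+2 rule.

Aromatic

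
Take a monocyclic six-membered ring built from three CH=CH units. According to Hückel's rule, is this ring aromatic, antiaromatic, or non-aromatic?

Aromatic

Every ring atom contributes a p orbital perpendicular to the ring (each doubly-bonded ring atom is sp² with one p-orbital electron), so the π system is cyclic and fully conjugated.
Counting π electrons: 3 × 2 = 6 from the 3 double-bond units.
With 6 π electrons (n = 1), the Hückel 4n+2 condition holds.
(The species described is benzene.)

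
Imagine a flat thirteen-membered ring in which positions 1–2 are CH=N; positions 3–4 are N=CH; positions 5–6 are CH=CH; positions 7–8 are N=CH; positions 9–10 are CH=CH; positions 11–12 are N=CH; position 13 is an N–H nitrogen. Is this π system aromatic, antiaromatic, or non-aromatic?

Check conjugation: each doubly-bonded ring atom is sp² with one p-orbital electron; each =N– nitrogen is pyridine-type (lone pair in the sp² plane, one electron in the p orbital); the pyrrole-type nitrogen donates its lone pair from the p orbital — every position has a p orbital, so the cyclic π system is continuous.
π-electron count: 6 × 2 = 12 from the double-bond units + 2 from the NH atom = 14.
That gives a 4n+2 count (14, n = 3).

Aromatic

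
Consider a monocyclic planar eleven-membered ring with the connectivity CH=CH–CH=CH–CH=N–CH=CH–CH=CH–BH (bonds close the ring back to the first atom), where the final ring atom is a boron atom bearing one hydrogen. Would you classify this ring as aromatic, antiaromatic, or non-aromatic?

Every ring atom contributes a p orbital perpendicular to the ring (the double-bond atoms are sp², each contributing one p electron; each sp² =N– keeps its lone pair in-plane and puts one electron into the π system; the boron has an empty p orbital), so the π system is cyclic and fully conjugated.
Tallying contributions gives 5 × 2 = 10 from the double-bond units + 0 from the BH atom = 10.
With 10 π electrons (n = 2), the Hückel 4n+2 condition holds.

Aromatic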